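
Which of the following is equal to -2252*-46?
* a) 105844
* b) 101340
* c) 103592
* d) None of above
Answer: c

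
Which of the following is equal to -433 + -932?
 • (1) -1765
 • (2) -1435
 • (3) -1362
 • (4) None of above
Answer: 4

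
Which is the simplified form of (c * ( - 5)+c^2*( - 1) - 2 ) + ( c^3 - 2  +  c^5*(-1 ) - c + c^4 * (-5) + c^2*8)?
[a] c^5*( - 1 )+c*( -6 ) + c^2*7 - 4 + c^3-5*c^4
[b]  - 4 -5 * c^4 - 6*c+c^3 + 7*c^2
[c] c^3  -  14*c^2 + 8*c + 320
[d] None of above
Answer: a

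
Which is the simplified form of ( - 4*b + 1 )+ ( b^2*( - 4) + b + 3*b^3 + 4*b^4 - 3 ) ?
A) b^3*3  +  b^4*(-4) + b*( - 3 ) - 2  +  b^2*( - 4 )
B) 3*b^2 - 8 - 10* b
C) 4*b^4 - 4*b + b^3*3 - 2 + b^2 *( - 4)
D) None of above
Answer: D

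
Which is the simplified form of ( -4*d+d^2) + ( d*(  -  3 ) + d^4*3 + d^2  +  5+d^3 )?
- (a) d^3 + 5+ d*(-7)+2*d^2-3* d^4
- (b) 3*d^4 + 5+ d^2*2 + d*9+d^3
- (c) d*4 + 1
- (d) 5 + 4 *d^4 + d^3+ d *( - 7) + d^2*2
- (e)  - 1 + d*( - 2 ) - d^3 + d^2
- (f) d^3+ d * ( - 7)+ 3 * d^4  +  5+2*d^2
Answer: f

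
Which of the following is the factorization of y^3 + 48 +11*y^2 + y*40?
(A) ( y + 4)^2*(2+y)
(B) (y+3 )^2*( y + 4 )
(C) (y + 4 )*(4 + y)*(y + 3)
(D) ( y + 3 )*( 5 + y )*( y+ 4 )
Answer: C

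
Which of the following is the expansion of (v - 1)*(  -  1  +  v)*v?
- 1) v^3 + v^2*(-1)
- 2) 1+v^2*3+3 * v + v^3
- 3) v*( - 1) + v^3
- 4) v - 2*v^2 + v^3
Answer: 4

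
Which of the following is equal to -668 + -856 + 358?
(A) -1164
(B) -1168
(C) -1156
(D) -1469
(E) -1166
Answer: E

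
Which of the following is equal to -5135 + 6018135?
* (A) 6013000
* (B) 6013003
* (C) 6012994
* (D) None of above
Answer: A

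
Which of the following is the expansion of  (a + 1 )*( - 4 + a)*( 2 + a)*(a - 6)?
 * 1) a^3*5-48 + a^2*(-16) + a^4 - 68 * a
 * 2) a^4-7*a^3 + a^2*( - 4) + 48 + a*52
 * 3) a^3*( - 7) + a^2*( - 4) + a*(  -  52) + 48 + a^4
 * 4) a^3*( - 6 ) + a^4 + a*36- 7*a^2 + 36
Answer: 2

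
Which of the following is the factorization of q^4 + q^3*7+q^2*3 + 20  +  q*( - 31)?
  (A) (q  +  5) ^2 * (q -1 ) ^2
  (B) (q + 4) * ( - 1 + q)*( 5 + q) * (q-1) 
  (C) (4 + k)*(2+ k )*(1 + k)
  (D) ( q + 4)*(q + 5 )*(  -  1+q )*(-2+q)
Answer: B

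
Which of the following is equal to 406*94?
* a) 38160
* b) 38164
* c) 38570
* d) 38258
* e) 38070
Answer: b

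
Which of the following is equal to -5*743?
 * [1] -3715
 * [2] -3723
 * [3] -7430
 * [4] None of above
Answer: 1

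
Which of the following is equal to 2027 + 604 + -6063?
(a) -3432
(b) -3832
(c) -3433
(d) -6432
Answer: a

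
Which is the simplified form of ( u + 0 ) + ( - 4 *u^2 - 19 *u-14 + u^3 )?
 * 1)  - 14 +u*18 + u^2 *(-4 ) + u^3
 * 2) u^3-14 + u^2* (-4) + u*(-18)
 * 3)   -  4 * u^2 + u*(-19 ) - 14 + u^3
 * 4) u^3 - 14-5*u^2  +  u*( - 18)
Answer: 2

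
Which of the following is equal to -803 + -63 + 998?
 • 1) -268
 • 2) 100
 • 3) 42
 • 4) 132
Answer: 4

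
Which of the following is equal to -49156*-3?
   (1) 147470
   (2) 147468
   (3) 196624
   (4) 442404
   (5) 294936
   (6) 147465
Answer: 2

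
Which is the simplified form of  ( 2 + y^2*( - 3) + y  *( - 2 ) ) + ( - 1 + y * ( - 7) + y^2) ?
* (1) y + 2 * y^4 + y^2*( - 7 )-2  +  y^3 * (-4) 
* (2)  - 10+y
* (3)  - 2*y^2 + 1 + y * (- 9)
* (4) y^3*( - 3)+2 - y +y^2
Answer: 3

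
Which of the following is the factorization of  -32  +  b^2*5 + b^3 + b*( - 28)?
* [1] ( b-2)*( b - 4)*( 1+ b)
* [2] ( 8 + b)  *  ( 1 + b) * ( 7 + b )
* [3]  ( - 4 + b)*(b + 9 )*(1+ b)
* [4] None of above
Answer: 4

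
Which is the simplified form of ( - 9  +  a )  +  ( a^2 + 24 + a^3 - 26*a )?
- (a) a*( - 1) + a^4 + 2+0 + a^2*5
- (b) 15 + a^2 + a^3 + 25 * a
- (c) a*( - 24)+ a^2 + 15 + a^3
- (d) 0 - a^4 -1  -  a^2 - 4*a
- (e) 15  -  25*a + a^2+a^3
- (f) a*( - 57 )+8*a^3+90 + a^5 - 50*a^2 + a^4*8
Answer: e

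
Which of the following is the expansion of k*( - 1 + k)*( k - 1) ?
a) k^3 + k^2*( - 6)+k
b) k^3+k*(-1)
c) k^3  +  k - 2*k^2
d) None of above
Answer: c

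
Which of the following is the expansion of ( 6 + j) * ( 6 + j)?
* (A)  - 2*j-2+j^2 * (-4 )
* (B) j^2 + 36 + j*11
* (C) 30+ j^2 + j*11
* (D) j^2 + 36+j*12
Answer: D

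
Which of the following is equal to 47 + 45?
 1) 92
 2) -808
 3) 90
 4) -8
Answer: 1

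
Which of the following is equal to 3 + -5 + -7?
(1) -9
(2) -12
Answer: 1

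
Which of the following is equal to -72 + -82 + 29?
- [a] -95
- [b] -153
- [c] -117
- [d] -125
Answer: d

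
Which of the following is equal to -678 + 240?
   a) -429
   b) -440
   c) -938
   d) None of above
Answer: d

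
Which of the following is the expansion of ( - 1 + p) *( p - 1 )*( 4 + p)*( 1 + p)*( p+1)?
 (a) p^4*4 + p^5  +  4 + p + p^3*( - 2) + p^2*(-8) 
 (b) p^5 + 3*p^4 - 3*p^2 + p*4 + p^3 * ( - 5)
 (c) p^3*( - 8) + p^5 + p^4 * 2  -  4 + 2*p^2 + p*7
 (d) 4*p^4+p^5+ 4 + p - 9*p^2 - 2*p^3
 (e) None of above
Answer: a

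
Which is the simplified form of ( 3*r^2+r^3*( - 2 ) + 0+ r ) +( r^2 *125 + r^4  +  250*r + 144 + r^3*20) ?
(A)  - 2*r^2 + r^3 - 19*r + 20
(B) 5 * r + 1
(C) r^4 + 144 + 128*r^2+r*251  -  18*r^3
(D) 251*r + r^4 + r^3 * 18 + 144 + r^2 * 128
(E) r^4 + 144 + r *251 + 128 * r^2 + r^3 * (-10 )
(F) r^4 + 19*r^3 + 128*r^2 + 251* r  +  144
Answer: D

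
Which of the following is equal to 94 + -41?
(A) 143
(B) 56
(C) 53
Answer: C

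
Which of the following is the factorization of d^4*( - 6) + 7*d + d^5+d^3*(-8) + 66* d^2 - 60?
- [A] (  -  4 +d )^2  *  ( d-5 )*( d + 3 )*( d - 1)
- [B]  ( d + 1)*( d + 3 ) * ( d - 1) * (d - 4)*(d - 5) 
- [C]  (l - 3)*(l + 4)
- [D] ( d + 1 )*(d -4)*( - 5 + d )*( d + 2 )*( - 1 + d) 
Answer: B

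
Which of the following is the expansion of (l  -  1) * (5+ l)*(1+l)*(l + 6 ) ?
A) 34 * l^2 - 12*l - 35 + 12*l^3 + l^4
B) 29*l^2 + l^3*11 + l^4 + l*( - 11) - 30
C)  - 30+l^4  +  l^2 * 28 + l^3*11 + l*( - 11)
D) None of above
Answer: B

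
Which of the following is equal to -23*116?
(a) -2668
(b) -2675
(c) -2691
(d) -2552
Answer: a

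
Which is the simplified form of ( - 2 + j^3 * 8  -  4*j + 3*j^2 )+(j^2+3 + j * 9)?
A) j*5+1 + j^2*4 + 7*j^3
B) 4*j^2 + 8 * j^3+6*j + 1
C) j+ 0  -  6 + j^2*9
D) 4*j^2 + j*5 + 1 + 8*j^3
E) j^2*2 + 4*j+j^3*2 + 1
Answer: D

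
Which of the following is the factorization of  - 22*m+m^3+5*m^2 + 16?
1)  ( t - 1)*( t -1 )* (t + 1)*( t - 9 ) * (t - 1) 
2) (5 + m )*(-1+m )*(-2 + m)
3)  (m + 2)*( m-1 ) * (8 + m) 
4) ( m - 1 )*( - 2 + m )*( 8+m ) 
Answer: 4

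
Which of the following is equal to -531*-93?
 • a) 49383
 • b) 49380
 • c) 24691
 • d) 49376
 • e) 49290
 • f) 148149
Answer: a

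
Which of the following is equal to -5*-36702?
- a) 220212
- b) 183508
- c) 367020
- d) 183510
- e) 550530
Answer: d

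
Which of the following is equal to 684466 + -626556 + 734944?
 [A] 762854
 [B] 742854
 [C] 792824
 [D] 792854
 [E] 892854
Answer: D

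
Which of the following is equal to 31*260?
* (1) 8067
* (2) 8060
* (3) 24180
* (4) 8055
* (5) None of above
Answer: 2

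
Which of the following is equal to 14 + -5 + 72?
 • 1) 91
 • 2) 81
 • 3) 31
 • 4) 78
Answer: 2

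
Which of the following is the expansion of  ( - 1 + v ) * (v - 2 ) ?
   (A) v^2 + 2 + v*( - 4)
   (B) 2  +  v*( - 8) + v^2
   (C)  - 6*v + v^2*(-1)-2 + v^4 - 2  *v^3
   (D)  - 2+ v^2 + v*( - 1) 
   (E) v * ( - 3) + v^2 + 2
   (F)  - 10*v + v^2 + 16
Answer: E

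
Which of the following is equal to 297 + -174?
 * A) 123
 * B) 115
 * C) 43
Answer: A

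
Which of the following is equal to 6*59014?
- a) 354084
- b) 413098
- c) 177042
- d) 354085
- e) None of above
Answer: a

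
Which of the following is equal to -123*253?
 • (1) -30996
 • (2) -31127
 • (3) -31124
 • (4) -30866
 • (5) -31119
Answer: 5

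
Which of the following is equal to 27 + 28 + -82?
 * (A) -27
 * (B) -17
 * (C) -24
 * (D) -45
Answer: A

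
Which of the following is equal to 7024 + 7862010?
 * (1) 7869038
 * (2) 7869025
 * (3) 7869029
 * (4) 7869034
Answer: 4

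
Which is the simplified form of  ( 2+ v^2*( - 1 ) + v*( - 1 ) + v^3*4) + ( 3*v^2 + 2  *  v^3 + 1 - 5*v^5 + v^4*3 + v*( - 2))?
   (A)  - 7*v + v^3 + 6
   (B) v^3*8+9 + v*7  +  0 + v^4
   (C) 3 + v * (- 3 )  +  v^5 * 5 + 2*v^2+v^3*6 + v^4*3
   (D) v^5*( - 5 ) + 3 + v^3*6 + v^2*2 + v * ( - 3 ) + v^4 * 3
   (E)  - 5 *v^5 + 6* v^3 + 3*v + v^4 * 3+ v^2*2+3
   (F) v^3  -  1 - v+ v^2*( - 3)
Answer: D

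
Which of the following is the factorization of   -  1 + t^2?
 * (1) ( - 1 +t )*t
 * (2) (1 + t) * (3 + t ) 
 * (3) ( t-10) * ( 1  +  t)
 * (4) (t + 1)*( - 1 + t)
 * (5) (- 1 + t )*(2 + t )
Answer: 4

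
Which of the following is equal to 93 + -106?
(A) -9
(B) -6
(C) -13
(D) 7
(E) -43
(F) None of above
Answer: C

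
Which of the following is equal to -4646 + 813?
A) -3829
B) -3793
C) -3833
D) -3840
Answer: C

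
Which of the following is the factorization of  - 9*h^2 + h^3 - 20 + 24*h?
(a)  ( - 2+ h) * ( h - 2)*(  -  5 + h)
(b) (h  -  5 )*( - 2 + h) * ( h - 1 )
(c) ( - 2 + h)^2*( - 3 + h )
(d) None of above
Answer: a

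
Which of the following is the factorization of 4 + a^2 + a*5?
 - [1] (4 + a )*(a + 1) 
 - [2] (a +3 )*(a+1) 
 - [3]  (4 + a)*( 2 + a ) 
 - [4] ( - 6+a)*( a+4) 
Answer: 1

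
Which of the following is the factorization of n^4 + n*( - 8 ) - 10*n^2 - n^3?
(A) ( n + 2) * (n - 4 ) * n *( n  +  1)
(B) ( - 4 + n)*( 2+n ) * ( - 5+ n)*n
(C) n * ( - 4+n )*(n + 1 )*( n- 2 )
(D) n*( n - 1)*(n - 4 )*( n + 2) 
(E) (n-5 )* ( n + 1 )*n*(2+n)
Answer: A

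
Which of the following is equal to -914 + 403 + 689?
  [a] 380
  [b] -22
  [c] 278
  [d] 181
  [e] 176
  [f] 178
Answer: f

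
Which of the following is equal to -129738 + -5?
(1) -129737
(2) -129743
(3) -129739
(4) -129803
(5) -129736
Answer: 2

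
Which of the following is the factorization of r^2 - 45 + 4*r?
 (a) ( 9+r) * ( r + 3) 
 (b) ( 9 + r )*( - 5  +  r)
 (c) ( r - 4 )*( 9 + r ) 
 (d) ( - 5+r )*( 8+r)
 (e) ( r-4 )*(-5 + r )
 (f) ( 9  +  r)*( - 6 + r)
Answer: b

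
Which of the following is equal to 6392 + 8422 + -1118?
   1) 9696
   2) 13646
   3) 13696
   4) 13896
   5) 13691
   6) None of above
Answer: 3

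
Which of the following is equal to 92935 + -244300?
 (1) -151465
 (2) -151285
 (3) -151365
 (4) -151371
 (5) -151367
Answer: 3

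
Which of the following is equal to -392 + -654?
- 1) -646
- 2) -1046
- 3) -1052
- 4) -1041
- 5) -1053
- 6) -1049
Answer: 2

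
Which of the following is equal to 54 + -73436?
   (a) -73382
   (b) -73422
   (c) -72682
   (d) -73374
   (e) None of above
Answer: a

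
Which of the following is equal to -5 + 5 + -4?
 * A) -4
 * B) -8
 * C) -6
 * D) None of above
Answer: A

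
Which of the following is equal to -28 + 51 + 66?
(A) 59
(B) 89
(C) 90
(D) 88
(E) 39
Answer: B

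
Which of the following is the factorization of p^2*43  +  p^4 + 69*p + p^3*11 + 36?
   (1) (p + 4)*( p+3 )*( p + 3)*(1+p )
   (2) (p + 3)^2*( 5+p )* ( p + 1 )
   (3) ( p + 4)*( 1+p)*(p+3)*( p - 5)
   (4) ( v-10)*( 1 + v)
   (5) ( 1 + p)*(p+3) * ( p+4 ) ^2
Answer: 1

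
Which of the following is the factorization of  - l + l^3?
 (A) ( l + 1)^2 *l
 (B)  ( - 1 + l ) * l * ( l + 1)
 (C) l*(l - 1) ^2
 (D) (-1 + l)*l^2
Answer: B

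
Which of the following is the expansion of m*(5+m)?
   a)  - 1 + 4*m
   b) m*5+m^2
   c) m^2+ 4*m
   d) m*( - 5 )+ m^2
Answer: b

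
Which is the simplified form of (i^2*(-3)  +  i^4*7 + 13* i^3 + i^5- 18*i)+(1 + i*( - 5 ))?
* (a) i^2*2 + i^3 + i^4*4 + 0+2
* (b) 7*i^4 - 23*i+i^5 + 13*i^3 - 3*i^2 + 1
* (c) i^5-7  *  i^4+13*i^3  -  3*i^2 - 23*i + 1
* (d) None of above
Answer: b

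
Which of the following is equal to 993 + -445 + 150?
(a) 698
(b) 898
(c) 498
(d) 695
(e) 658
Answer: a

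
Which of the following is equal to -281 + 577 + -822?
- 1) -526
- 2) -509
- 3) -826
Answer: 1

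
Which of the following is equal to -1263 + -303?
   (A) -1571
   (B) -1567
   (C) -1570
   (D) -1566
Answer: D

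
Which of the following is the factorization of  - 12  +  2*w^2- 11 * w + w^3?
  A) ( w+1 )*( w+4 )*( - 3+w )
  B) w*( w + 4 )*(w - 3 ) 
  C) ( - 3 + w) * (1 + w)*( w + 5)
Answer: A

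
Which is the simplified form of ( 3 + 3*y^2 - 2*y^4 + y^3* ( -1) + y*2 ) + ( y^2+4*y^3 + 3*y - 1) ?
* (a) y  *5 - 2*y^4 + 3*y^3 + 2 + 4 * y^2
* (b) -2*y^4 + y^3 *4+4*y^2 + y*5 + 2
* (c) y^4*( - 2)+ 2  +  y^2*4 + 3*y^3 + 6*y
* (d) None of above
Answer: a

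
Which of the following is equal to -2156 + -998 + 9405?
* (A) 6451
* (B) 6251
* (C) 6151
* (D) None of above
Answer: B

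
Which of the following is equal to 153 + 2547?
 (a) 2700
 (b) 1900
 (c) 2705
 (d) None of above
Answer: a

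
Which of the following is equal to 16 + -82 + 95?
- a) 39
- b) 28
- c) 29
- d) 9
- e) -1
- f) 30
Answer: c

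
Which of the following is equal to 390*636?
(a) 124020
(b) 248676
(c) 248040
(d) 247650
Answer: c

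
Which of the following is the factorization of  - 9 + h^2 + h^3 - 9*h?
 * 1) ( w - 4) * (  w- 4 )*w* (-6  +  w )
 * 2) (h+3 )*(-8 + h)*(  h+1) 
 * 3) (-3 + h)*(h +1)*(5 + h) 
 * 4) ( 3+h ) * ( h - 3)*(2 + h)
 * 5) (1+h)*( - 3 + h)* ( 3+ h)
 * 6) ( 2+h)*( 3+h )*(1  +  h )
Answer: 5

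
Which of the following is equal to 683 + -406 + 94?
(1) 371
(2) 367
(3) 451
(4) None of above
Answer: 1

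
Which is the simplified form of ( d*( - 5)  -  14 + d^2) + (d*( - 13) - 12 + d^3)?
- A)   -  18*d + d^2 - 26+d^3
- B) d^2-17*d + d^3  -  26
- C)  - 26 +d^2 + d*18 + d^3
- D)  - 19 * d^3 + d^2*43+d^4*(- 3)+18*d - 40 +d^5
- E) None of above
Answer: A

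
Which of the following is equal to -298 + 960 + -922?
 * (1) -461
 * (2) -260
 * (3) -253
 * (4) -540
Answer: 2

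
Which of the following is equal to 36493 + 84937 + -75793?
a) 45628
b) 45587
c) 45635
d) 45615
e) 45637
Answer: e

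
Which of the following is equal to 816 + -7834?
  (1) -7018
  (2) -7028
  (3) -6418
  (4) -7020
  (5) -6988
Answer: 1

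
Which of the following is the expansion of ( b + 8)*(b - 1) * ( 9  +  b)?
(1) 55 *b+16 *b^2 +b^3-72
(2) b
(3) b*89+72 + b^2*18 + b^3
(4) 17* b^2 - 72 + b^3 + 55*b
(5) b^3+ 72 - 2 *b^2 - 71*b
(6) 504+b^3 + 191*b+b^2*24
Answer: 1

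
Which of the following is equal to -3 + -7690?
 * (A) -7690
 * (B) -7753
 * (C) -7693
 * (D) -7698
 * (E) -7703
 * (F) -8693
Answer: C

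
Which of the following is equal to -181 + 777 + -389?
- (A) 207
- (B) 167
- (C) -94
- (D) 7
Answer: A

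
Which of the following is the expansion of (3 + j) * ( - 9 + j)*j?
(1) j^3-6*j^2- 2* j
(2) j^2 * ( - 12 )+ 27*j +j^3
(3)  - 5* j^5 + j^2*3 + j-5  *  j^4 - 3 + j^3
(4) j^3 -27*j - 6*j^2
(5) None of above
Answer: 4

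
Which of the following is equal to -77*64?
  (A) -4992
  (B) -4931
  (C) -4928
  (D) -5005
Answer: C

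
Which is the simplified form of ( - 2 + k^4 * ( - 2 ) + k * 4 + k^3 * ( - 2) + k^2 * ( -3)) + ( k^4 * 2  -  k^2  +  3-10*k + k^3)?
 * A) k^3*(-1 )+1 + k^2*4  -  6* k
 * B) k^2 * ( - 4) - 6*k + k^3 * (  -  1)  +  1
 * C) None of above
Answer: B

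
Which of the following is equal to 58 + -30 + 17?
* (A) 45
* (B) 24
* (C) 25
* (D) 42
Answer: A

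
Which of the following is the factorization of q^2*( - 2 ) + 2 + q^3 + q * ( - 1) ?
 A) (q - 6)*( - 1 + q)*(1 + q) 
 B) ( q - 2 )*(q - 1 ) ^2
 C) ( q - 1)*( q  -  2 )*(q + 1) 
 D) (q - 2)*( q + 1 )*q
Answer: C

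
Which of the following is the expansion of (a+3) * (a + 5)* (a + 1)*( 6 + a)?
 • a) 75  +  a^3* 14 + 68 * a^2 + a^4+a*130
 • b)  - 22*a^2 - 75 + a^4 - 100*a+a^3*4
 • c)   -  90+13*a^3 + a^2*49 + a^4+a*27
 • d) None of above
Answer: d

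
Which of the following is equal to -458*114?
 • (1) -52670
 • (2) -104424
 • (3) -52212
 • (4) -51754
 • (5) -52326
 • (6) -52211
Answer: 3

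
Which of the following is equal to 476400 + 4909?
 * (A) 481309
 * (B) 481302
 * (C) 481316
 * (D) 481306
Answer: A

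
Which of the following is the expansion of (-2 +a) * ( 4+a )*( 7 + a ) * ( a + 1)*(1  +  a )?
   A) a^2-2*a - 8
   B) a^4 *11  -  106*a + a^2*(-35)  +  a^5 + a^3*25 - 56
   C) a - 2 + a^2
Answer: B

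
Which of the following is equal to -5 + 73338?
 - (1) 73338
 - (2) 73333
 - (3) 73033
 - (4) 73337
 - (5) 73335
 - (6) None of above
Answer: 2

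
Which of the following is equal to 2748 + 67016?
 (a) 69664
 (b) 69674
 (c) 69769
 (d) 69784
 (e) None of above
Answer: e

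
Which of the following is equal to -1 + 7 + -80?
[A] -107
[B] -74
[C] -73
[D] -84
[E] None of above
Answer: B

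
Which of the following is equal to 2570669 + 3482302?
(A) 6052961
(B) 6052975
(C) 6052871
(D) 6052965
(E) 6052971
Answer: E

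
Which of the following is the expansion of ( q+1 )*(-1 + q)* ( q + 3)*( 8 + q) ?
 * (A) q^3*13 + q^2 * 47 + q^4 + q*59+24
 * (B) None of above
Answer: B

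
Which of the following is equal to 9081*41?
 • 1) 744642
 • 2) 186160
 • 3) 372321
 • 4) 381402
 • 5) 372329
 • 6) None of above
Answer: 3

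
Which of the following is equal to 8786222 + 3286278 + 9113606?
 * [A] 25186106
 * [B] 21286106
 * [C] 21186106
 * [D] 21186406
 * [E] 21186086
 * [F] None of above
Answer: C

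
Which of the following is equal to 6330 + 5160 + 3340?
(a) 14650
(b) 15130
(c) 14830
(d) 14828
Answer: c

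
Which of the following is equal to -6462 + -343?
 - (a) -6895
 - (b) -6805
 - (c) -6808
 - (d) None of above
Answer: b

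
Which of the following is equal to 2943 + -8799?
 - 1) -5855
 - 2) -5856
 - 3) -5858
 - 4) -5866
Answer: 2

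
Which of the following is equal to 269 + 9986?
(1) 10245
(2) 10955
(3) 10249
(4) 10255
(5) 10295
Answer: 4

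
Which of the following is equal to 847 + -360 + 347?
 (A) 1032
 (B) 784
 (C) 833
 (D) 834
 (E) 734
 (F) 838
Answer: D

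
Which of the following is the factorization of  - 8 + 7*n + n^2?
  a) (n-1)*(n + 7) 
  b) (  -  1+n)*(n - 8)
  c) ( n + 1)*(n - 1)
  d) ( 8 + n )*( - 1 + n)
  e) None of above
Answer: d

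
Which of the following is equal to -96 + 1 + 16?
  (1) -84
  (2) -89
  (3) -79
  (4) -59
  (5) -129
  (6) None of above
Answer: 3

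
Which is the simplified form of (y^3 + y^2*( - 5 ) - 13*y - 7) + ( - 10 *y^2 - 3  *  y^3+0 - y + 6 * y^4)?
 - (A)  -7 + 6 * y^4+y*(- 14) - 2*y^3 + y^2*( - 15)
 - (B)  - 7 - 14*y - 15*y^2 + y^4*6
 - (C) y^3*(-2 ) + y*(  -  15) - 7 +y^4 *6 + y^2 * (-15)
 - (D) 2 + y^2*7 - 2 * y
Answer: A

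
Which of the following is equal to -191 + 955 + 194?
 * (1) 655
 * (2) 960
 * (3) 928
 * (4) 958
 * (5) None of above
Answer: 4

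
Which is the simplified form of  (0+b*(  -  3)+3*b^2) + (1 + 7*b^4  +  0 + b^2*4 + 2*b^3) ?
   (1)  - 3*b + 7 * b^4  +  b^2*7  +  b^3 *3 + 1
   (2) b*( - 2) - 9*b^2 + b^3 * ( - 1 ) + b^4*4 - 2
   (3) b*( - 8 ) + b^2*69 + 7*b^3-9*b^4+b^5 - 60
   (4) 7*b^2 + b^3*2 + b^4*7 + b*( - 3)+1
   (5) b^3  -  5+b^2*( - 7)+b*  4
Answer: 4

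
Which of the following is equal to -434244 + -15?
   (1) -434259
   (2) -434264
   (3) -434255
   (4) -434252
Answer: 1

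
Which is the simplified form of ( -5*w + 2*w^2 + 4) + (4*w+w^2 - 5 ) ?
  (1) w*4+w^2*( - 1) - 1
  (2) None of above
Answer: 2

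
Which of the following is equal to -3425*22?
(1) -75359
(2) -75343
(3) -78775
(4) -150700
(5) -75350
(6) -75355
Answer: 5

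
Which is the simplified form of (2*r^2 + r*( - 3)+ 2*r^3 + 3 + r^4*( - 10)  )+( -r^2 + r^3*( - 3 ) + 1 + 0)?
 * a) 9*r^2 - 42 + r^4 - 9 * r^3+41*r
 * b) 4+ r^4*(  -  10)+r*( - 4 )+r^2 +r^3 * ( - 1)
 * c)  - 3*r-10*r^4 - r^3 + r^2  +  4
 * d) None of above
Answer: c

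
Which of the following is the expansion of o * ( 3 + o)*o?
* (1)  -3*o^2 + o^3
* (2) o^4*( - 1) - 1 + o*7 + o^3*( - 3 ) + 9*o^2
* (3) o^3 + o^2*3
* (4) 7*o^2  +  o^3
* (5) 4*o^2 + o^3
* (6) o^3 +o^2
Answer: 3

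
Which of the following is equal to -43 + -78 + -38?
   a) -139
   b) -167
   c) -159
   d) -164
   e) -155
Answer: c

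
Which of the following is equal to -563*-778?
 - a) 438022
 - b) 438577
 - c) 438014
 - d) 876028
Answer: c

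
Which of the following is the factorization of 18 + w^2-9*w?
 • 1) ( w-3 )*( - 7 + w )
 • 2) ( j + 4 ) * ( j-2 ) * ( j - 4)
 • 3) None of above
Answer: 3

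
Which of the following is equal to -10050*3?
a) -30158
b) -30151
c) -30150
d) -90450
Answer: c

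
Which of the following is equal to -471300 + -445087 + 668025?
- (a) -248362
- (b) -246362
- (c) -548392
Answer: a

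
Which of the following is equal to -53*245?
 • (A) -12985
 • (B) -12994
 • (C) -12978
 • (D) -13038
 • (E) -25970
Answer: A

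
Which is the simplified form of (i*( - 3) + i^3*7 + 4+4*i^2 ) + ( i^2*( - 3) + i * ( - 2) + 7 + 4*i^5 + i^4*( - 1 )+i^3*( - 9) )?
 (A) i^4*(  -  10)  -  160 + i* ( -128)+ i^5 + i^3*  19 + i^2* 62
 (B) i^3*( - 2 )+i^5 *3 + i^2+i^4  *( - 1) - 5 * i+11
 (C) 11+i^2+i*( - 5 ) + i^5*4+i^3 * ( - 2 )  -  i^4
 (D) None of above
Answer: C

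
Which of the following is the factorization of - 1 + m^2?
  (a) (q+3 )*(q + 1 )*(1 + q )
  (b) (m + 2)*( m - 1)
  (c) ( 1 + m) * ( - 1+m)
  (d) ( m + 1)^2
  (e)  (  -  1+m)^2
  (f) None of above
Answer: c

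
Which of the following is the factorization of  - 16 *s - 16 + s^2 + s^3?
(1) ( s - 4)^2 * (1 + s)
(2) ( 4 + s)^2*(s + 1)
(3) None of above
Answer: 3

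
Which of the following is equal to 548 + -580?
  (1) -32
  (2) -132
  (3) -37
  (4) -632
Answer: 1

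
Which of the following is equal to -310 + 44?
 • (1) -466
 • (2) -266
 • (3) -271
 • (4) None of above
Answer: 2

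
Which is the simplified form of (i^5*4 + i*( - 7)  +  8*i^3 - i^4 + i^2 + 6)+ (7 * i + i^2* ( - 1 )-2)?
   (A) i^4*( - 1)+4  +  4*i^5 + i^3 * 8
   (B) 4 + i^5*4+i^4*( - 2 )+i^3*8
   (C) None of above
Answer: A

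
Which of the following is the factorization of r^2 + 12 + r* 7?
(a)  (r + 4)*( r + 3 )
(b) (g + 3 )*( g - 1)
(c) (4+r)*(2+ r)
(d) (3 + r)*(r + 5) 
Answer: a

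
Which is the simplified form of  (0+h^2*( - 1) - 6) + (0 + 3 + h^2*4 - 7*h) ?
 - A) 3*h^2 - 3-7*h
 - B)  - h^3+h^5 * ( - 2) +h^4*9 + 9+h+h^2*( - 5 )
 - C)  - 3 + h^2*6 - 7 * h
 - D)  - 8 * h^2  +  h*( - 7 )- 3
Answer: A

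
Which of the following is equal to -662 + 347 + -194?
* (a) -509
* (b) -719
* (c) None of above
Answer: a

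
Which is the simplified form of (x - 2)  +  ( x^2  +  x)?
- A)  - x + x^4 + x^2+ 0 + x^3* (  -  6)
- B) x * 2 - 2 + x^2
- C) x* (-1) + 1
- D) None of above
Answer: B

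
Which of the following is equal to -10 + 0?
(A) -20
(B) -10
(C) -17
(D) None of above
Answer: B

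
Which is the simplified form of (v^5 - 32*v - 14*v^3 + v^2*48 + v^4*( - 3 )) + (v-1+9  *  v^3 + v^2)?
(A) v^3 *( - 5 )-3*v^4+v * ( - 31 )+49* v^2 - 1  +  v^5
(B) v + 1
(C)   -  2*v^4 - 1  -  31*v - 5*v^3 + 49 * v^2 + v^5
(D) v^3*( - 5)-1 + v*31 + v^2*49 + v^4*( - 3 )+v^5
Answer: A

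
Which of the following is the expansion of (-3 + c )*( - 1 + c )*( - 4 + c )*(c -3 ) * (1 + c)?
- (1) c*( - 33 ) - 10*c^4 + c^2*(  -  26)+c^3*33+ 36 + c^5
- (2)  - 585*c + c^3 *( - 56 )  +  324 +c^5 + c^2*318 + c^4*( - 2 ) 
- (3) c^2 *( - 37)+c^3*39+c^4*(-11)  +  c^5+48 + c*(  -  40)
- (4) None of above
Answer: 4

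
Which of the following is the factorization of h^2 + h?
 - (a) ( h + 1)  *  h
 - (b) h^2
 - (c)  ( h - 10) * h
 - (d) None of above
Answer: a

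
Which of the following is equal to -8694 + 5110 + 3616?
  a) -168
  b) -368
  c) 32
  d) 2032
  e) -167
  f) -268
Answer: c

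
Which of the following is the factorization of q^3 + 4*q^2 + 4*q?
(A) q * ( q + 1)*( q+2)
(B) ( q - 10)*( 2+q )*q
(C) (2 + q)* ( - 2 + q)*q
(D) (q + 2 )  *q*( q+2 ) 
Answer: D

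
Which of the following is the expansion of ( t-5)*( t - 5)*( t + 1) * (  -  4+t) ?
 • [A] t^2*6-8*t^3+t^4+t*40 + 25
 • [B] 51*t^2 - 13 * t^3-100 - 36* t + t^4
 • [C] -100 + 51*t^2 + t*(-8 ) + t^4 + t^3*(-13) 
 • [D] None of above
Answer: D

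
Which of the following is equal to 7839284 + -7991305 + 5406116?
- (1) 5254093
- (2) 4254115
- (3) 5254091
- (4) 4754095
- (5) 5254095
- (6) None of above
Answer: 5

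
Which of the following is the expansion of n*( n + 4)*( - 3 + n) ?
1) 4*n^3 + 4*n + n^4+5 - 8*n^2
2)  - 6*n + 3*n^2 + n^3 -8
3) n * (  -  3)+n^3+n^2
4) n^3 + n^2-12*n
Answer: 4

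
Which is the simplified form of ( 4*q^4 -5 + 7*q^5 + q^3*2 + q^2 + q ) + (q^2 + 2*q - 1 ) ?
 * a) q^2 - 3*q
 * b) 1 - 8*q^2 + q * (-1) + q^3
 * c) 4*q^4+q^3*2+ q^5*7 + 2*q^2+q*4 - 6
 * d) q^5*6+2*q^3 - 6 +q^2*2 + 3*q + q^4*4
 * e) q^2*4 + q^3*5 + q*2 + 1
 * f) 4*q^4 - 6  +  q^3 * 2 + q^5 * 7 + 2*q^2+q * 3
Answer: f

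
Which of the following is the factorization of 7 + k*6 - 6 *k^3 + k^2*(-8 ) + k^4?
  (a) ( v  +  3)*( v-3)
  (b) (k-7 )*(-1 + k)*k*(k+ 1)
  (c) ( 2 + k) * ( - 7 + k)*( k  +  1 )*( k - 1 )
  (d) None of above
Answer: d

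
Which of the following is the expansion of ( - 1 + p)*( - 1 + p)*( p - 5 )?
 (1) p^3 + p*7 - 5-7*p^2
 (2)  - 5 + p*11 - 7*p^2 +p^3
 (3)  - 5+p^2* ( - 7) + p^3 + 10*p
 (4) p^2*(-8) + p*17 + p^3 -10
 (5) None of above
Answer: 2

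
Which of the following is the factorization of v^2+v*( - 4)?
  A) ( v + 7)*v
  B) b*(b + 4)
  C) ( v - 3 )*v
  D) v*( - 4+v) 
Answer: D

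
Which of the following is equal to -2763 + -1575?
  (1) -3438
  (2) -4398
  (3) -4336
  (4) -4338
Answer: 4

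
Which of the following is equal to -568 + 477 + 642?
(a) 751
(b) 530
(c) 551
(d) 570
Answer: c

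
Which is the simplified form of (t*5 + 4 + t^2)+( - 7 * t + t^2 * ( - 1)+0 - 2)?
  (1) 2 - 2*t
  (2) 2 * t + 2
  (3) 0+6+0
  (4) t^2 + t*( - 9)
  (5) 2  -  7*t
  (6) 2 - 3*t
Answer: 1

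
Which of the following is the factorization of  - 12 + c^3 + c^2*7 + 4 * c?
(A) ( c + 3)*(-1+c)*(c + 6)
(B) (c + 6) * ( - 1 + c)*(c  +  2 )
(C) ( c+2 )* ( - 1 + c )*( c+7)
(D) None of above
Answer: B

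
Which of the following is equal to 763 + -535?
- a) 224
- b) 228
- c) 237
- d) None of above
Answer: b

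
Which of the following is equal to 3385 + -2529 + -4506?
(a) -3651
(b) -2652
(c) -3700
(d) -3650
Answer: d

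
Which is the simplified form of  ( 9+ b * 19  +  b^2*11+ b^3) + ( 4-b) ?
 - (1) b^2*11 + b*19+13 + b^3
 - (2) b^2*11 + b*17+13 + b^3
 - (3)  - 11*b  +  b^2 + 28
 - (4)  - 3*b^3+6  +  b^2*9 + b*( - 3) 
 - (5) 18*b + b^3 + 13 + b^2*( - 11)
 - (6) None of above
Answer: 6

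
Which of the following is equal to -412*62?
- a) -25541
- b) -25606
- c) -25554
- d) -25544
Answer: d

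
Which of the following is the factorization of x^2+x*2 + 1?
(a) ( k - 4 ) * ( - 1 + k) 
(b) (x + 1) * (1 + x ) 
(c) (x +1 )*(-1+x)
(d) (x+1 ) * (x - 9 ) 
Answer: b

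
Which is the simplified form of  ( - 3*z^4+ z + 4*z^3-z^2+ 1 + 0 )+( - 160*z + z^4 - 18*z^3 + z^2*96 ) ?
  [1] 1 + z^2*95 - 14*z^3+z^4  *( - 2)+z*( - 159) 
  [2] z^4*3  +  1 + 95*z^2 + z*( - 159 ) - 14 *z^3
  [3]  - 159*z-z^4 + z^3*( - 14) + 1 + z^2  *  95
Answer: 1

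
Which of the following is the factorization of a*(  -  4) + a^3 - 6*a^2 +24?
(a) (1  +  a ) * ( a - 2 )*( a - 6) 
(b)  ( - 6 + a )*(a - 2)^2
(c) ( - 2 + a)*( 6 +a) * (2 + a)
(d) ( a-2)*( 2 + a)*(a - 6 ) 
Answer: d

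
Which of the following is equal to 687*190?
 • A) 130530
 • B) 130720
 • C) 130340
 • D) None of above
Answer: A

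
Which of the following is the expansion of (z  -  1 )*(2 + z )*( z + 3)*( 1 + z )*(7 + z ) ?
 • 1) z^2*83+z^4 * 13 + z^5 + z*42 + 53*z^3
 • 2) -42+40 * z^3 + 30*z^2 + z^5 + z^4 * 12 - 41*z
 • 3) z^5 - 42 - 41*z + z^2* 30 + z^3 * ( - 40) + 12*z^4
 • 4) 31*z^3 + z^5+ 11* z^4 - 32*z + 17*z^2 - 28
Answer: 2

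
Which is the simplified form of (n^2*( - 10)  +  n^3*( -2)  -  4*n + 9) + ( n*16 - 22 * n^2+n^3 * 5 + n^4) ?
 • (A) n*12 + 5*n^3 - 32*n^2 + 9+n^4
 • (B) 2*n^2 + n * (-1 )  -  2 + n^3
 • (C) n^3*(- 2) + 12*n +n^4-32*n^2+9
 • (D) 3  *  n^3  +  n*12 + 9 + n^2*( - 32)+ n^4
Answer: D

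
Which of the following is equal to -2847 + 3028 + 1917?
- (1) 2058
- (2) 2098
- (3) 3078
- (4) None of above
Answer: 2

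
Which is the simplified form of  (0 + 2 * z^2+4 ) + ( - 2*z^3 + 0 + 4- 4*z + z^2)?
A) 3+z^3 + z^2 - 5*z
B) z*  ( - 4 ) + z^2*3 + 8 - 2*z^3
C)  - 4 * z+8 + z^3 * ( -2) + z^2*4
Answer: B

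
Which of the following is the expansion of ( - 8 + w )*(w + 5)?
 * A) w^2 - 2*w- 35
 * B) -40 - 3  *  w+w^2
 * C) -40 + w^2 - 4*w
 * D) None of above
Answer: B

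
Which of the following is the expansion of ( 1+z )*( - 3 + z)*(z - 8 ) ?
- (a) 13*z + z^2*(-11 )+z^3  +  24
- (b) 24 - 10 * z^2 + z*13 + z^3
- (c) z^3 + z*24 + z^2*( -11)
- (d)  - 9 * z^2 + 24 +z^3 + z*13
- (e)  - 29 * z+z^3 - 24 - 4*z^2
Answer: b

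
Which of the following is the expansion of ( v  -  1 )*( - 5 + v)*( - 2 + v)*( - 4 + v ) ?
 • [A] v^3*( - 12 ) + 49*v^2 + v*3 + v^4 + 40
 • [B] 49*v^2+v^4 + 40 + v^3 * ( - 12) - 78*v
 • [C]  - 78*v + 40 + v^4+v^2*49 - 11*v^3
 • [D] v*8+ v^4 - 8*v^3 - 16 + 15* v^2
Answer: B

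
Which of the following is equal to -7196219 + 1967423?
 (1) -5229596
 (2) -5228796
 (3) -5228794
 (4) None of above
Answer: 2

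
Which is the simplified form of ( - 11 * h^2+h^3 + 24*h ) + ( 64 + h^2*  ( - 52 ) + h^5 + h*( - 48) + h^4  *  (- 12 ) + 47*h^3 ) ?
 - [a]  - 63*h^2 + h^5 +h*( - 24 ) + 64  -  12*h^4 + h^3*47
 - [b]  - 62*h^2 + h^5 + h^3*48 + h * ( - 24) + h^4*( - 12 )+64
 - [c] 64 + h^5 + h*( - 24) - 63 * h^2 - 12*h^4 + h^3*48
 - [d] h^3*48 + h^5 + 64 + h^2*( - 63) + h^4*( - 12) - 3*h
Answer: c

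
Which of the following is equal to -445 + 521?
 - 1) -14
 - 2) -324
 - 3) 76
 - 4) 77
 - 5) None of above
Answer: 3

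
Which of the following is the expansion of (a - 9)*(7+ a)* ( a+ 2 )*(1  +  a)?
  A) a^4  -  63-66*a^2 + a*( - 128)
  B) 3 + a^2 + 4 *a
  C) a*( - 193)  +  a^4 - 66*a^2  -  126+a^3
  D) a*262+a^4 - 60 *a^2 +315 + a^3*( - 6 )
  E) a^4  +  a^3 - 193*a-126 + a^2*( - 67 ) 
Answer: E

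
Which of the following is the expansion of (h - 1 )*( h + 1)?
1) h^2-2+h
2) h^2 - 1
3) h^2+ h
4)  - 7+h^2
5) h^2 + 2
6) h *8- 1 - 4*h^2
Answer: 2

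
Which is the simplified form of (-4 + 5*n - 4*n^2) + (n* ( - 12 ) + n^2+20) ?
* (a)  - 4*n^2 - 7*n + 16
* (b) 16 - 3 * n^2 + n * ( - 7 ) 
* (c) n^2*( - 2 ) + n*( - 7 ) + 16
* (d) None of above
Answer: b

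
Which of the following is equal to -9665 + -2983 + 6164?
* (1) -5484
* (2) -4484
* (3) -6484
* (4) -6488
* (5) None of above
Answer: 3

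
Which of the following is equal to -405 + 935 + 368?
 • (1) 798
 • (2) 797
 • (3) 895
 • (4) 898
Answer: 4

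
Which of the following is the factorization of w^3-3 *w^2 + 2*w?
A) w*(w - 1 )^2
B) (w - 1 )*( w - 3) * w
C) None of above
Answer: C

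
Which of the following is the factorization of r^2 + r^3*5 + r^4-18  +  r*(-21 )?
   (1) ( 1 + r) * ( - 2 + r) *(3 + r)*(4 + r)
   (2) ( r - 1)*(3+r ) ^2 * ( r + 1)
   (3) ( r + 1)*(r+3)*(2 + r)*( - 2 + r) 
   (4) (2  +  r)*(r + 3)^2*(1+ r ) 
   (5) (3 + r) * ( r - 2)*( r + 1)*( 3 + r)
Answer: 5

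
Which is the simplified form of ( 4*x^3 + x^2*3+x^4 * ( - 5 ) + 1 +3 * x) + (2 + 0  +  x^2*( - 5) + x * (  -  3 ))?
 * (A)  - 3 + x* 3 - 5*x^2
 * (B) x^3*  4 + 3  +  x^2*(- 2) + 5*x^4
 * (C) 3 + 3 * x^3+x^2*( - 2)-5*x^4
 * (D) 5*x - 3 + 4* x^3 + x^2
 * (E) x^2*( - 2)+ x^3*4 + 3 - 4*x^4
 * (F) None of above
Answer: F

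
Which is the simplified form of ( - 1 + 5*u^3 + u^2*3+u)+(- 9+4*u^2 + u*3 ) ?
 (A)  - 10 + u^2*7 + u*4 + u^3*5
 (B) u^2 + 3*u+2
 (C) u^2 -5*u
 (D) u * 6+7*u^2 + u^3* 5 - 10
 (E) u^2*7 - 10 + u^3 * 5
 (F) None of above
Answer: A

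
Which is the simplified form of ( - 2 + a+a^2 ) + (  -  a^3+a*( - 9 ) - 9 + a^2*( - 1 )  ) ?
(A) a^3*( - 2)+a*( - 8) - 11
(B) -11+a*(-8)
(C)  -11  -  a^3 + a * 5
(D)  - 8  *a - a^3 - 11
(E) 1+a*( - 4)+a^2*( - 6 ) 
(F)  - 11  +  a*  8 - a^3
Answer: D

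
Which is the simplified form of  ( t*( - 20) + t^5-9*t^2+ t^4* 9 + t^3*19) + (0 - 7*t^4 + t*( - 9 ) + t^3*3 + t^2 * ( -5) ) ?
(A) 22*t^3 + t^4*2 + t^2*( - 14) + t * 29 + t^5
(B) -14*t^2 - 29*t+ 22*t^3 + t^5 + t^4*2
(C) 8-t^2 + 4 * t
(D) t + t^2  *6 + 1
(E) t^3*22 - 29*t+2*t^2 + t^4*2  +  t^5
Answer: B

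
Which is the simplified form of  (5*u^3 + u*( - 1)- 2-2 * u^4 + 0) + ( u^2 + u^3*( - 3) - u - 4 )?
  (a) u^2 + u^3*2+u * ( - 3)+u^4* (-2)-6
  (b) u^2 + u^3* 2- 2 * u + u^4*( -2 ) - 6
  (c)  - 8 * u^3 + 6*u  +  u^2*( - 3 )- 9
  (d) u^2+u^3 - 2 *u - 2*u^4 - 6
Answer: b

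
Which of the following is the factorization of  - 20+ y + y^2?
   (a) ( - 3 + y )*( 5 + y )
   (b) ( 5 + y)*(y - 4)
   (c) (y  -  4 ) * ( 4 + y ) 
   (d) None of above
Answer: b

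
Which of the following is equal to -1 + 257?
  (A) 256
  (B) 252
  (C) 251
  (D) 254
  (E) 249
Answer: A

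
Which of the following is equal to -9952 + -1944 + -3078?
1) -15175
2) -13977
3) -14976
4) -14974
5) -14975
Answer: 4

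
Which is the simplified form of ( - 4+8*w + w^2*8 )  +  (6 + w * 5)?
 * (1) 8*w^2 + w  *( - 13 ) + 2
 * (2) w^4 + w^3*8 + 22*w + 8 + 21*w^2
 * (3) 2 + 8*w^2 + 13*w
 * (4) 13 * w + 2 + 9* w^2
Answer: 3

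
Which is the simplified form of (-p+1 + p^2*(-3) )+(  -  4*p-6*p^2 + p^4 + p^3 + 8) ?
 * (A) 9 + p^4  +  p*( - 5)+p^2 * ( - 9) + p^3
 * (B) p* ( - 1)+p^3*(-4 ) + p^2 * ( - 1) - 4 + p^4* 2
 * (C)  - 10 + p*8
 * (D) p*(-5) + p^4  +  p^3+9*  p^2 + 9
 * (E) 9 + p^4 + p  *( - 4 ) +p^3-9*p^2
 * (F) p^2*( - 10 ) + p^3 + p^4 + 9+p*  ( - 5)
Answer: A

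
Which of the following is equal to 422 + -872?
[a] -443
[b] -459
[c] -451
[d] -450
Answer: d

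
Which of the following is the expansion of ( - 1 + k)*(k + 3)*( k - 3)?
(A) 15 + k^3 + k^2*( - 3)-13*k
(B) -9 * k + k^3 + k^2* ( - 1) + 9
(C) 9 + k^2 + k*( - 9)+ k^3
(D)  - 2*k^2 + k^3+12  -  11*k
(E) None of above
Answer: B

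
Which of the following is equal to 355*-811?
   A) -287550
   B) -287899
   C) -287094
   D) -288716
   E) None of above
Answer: E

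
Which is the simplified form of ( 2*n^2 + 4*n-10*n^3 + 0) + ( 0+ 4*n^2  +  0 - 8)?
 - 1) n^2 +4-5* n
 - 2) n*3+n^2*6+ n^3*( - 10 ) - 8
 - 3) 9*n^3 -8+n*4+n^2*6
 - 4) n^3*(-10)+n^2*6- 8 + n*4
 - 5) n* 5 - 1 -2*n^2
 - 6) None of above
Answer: 4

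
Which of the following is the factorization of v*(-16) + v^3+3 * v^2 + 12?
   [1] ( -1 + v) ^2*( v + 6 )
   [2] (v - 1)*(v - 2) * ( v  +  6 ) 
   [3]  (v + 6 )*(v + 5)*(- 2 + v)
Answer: 2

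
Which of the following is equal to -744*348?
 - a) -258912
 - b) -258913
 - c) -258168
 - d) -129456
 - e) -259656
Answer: a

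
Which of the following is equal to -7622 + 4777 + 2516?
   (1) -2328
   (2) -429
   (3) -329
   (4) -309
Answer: 3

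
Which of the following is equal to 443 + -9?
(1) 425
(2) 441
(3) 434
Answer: 3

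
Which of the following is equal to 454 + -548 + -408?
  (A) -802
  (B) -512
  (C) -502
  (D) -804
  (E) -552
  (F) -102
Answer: C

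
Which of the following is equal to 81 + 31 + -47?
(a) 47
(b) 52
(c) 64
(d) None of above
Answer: d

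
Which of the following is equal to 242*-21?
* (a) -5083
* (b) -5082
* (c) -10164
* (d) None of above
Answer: b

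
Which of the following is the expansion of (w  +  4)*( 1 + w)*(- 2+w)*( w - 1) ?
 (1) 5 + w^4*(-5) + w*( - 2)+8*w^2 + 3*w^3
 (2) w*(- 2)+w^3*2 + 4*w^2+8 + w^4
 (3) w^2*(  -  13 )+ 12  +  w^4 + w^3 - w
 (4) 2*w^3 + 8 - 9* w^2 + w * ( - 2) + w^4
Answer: 4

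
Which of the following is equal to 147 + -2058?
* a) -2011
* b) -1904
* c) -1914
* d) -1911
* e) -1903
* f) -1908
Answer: d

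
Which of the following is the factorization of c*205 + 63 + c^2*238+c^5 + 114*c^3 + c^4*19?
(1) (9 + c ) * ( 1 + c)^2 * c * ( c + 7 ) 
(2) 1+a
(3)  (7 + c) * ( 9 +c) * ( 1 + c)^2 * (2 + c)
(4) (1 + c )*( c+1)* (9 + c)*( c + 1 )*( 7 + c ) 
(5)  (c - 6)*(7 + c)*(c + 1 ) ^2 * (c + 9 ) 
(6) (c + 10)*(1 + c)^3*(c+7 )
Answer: 4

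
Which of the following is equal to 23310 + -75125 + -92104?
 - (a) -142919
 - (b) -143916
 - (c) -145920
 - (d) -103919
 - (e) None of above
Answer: e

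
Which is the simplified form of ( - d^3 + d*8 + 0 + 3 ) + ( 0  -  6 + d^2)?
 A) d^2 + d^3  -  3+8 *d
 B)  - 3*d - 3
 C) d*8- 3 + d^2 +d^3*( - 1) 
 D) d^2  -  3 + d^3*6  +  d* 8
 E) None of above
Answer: C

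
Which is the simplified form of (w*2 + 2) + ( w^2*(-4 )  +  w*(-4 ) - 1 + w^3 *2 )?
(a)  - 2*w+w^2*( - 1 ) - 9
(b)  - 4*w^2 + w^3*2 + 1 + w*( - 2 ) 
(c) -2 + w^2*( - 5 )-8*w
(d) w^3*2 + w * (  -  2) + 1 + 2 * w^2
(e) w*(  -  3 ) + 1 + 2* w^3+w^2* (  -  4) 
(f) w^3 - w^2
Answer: b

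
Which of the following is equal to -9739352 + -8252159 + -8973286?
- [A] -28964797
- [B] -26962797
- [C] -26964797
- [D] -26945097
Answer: C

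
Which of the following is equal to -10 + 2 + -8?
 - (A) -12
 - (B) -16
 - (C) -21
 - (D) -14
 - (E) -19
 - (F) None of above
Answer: B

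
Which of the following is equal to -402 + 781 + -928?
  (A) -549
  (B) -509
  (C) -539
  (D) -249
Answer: A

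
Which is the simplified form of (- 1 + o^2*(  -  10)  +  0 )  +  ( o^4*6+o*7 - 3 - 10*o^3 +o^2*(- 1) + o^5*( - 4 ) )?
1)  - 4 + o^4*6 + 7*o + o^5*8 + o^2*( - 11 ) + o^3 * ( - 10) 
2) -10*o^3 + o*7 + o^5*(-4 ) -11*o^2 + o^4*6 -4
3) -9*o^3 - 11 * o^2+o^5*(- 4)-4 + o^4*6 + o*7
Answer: 2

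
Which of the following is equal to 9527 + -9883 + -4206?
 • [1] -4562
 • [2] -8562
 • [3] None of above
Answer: 1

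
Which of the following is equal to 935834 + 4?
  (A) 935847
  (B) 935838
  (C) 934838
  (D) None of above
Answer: B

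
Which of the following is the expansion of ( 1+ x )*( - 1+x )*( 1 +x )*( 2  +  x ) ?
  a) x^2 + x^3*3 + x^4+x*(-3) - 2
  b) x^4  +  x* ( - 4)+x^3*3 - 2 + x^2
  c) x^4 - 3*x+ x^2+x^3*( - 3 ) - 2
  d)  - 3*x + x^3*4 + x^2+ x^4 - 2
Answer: a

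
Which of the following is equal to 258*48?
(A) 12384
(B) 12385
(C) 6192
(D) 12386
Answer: A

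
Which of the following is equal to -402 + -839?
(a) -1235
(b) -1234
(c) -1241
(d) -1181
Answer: c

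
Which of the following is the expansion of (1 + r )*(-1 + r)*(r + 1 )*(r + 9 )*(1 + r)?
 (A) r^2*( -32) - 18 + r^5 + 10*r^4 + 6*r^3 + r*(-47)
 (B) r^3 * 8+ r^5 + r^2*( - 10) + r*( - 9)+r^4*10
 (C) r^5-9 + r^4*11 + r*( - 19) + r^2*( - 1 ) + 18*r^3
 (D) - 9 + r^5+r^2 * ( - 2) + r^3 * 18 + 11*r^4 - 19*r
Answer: D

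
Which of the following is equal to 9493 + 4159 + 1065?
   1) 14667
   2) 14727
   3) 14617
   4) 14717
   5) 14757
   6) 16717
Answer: 4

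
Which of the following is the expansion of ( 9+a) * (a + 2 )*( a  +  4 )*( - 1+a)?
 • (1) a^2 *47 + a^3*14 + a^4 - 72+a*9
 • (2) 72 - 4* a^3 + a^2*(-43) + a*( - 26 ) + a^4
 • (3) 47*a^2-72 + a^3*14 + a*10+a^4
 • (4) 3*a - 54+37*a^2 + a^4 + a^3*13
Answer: 3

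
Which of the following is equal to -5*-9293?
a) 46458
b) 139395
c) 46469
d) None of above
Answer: d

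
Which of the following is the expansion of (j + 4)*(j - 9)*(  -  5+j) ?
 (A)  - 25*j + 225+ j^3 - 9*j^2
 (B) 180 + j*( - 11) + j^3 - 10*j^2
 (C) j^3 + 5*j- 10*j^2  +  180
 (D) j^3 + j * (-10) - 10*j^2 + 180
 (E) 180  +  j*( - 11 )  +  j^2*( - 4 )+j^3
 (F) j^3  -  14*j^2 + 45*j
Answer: B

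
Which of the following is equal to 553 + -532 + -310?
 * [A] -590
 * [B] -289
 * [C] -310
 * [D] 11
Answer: B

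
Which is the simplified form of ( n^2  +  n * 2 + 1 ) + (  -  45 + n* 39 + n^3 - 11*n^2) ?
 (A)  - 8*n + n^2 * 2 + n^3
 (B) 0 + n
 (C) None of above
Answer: C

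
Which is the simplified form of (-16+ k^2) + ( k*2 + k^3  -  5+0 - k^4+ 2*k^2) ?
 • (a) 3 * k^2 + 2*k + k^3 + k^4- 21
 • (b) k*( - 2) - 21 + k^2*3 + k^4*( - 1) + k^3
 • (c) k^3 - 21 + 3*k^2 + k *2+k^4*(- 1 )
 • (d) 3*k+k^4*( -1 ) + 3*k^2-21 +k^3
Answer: c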